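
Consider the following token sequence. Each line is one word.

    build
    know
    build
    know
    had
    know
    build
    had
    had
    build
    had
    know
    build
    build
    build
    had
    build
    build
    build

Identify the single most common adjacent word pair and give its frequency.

"build build", 4 times

Bigram frequencies (highest first):
  build build: 4
  know build: 3
  build had: 3
  build know: 2
  had know: 2
  had build: 2
  … (2 more, each ≤ 1)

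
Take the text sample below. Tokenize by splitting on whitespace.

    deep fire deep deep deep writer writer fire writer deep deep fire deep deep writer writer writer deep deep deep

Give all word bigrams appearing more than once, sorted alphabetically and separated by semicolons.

Bigram counts meeting the condition (more than once):
  deep deep: 6
  deep fire: 2
  deep writer: 2
  fire deep: 2
  writer deep: 2
  writer writer: 3

deep deep; deep fire; deep writer; fire deep; writer deep; writer writer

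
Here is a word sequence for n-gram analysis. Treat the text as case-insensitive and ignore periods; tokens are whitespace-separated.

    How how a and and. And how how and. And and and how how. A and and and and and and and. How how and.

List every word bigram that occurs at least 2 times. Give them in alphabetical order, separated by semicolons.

Bigram counts meeting the condition (at least 2 times):
  a and: 2
  and and: 11
  and how: 3
  how a: 2
  how and: 2
  how how: 4

a and; and and; and how; how a; how and; how how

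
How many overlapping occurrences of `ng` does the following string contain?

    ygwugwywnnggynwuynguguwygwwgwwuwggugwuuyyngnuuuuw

3

Sliding a length-2 window over the 49 characters (48 positions):
  position 10–11: ng
  position 18–19: ng
  position 42–43: ng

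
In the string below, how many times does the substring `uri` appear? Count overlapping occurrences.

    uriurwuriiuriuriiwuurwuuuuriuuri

Sliding a length-3 window over the 32 characters (30 positions):
  position 1–3: uri
  position 7–9: uri
  position 11–13: uri
  position 14–16: uri
  position 26–28: uri
  position 30–32: uri

6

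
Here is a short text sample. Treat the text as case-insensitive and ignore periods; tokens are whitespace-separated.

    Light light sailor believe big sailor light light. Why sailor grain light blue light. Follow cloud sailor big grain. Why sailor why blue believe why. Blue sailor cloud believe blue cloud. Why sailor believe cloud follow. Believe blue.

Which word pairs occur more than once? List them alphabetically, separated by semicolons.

believe blue; light light; sailor believe; why blue; why sailor

Bigram counts meeting the condition (more than once):
  believe blue: 2
  light light: 2
  sailor believe: 2
  why blue: 2
  why sailor: 3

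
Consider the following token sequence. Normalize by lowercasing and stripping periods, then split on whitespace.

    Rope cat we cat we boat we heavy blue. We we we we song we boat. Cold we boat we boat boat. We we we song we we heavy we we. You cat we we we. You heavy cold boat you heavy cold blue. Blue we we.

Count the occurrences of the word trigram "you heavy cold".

Scanning the 45 overlapping trigram windows for "you heavy cold":
  position 37–39: you heavy cold
  position 41–43: you heavy cold

2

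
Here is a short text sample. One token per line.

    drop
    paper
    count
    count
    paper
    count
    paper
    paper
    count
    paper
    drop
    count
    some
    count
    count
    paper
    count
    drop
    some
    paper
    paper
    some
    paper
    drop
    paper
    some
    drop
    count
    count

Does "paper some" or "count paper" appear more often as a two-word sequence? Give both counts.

"count paper" (4 vs 2)

"paper some": 2 occurrences
"count paper": 4 occurrences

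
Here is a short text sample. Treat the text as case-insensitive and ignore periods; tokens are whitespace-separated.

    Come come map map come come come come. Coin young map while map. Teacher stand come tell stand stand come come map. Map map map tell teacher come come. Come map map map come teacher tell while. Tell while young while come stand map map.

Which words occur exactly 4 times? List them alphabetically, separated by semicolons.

stand; tell; while

Unigram counts meeting the condition (exactly 4 times):
  stand: 4
  tell: 4
  while: 4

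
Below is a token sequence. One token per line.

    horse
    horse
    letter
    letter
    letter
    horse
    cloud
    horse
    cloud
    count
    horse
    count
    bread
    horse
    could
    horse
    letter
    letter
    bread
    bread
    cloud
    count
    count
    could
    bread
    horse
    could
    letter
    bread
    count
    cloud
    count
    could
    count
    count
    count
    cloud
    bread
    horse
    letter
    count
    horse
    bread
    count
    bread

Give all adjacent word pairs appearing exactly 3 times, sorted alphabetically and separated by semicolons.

bread horse; cloud count; count count; horse letter; letter letter

Bigram counts meeting the condition (exactly 3 times):
  bread horse: 3
  cloud count: 3
  count count: 3
  horse letter: 3
  letter letter: 3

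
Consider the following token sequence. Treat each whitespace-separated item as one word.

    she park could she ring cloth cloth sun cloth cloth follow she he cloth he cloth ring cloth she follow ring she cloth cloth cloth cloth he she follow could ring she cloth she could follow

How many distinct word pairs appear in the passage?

24

36 tokens → 35 bigram windows in total.
Repeated bigrams (each contributes count−1 duplicates):
  cloth cloth: 5
  cloth he: 2
  cloth she: 2
  he cloth: 2
  ring cloth: 2
  ring she: 2
  she cloth: 2
  she follow: 2
11 duplicate windows → 35 − 11 = 24 distinct.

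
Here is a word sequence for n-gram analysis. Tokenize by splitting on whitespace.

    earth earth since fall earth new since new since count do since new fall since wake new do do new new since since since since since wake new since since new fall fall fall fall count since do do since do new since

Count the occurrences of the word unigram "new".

9

Scanning the 43 tokens for "new":
  position 6: new
  position 8: new
  position 13: new
  position 17: new
  position 20: new
  position 21: new
  position 28: new
  position 31: new
  position 42: new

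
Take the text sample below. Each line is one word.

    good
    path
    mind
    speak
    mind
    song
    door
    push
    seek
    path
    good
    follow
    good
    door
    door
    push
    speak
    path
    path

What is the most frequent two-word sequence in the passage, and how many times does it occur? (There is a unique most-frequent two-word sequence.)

Bigram frequencies (highest first):
  door push: 2
  good path: 1
  path mind: 1
  mind speak: 1
  speak mind: 1
  mind song: 1
  … (11 more, each ≤ 1)

"door push", 2 times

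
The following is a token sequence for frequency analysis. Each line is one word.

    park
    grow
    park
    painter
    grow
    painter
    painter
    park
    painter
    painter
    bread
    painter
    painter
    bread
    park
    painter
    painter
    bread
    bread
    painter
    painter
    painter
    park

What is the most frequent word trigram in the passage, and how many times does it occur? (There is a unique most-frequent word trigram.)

Trigram frequencies (highest first):
  painter painter bread: 3
  painter painter park: 2
  park painter painter: 2
  bread painter painter: 2
  park grow park: 1
  grow park painter: 1
  … (10 more, each ≤ 1)

"painter painter bread", 3 times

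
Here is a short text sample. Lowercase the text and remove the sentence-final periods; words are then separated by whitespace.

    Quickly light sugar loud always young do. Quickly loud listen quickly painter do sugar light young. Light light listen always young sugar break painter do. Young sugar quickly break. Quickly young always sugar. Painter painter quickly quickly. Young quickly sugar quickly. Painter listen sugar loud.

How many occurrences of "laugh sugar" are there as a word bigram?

0

Scanning the 44 overlapping bigram windows for "laugh sugar":
  (none found)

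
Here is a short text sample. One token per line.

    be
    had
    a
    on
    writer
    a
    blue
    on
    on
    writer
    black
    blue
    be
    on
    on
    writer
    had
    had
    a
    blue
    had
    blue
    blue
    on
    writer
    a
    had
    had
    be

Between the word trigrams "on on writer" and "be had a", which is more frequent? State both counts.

"on on writer" (2 vs 1)

"on on writer": 2 occurrences
"be had a": 1 occurrence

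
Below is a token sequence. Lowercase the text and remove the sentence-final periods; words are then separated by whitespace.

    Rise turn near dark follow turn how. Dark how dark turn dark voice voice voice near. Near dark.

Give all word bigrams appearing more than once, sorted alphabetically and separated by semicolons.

how dark; near dark; voice voice

Bigram counts meeting the condition (more than once):
  how dark: 2
  near dark: 2
  voice voice: 2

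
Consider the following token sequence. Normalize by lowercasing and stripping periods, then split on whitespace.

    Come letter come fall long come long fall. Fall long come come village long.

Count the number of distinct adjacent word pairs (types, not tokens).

14 tokens → 13 bigram windows in total.
Repeated bigrams (each contributes count−1 duplicates):
  fall long: 2
  long come: 2
2 duplicate windows → 13 − 2 = 11 distinct.

11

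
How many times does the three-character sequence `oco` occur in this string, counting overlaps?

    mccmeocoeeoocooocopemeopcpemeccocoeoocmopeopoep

Sliding a length-3 window over the 47 characters (45 positions):
  position 6–8: oco
  position 12–14: oco
  position 16–18: oco
  position 32–34: oco

4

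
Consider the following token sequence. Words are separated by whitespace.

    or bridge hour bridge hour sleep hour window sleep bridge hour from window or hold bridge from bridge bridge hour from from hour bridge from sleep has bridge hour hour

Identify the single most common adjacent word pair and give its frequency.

Bigram frequencies (highest first):
  bridge hour: 5
  hour bridge: 2
  hour from: 2
  bridge from: 2
  or bridge: 1
  hour sleep: 1
  … (16 more, each ≤ 1)

"bridge hour", 5 times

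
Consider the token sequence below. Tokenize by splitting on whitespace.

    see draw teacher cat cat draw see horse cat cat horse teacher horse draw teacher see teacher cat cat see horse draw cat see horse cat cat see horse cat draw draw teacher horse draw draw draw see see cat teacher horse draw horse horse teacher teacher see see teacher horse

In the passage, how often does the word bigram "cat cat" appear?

4

Scanning the 50 overlapping bigram windows for "cat cat":
  position 4–5: cat cat
  position 9–10: cat cat
  position 18–19: cat cat
  position 26–27: cat cat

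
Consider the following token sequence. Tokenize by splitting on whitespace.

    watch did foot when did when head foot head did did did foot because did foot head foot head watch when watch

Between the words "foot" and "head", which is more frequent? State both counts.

"foot" (5 vs 4)

"foot": 5 occurrences
"head": 4 occurrences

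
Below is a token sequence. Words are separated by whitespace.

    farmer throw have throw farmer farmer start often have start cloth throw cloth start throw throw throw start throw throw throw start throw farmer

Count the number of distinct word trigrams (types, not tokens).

18

24 tokens → 22 trigram windows in total.
Repeated trigrams (each contributes count−1 duplicates):
  start throw throw: 2
  throw start throw: 2
  throw throw start: 2
  throw throw throw: 2
4 duplicate windows → 22 − 4 = 18 distinct.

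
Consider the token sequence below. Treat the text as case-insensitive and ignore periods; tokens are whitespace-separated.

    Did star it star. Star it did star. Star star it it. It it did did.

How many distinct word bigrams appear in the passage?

7

16 tokens → 15 bigram windows in total.
Repeated bigrams (each contributes count−1 duplicates):
  it it: 3
  star it: 3
  star star: 3
  did star: 2
  it did: 2
8 duplicate windows → 15 − 8 = 7 distinct.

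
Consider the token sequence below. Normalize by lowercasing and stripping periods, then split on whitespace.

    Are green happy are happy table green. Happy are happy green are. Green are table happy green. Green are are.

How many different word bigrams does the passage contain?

12

20 tokens → 19 bigram windows in total.
Repeated bigrams (each contributes count−1 duplicates):
  green are: 3
  are green: 2
  are happy: 2
  green happy: 2
  happy are: 2
  happy green: 2
7 duplicate windows → 19 − 7 = 12 distinct.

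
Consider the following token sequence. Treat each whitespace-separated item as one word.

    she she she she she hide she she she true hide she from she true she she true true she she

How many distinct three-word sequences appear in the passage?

21 tokens → 19 trigram windows in total.
Repeated trigrams (each contributes count−1 duplicates):
  she she she: 4
  she she true: 2
  true she she: 2
5 duplicate windows → 19 − 5 = 14 distinct.

14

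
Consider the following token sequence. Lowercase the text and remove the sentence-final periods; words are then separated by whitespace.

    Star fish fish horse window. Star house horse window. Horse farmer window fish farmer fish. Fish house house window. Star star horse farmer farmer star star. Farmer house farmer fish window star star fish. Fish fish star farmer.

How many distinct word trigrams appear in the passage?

38 tokens → 36 trigram windows in total.
Repeated trigrams (each contributes count−1 duplicates):
  star fish fish: 2
  window star star: 2
2 duplicate windows → 36 − 2 = 34 distinct.

34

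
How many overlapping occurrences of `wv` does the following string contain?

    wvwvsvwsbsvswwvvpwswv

4

Sliding a length-2 window over the 21 characters (20 positions):
  position 1–2: wv
  position 3–4: wv
  position 14–15: wv
  position 20–21: wv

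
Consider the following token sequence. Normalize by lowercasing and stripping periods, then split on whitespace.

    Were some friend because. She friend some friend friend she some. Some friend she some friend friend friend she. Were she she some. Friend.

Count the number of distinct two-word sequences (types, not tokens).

13

24 tokens → 23 bigram windows in total.
Repeated bigrams (each contributes count−1 duplicates):
  some friend: 5
  friend friend: 3
  friend she: 3
  she some: 3
10 duplicate windows → 23 − 10 = 13 distinct.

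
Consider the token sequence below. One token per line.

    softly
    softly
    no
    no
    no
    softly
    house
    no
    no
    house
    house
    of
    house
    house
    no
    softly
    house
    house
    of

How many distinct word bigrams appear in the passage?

10

19 tokens → 18 bigram windows in total.
Repeated bigrams (each contributes count−1 duplicates):
  house house: 3
  no no: 3
  house no: 2
  house of: 2
  no softly: 2
  softly house: 2
8 duplicate windows → 18 − 8 = 10 distinct.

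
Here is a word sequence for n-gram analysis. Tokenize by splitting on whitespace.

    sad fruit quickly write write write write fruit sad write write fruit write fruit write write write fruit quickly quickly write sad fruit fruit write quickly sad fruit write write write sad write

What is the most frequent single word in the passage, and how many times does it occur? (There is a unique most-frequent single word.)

"write", 16 times

Unigram frequencies (highest first):
  write: 16
  fruit: 8
  sad: 5
  quickly: 4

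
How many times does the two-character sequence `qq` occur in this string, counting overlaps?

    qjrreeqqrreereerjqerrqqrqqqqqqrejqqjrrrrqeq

Sliding a length-2 window over the 43 characters (42 positions):
  position 7–8: qq
  position 22–23: qq
  position 25–26: qq
  position 26–27: qq
  position 27–28: qq
  position 28–29: qq
  position 29–30: qq
  position 34–35: qq

8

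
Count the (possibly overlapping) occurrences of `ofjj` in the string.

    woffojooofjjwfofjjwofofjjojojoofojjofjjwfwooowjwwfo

Sliding a length-4 window over the 51 characters (48 positions):
  position 9–12: ofjj
  position 15–18: ofjj
  position 22–25: ofjj
  position 36–39: ofjj

4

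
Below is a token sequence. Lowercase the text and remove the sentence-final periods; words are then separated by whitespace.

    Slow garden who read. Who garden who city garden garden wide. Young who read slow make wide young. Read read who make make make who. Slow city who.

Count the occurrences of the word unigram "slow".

Scanning the 28 tokens for "slow":
  position 1: slow
  position 15: slow
  position 26: slow

3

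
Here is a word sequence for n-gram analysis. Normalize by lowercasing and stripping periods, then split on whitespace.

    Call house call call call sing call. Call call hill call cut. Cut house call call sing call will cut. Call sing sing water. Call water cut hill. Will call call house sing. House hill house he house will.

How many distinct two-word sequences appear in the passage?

39 tokens → 38 bigram windows in total.
Repeated bigrams (each contributes count−1 duplicates):
  call call: 6
  call sing: 3
  call house: 2
  house call: 2
  sing call: 2
10 duplicate windows → 38 − 10 = 28 distinct.

28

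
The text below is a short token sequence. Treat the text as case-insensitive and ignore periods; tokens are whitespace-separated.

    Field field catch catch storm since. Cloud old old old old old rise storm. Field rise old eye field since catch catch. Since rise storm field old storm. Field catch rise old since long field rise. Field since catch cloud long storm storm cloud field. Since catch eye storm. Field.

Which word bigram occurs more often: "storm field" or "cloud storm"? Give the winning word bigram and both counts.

"storm field": 4 occurrences
"cloud storm": 0 occurrences

"storm field" (4 vs 0)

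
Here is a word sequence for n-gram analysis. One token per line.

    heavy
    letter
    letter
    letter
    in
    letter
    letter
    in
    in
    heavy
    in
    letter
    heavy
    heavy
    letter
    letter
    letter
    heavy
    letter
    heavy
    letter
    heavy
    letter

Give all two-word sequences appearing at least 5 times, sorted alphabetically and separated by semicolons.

Bigram counts meeting the condition (at least 5 times):
  heavy letter: 5
  letter letter: 5

heavy letter; letter letter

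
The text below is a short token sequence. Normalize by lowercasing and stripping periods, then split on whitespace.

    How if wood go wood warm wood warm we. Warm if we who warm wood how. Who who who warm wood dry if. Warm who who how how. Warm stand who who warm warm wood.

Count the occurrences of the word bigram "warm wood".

4

Scanning the 34 overlapping bigram windows for "warm wood":
  position 6–7: warm wood
  position 14–15: warm wood
  position 20–21: warm wood
  position 34–35: warm wood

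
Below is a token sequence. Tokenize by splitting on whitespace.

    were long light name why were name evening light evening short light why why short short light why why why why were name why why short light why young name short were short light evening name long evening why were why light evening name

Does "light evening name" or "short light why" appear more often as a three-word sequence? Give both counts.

"light evening name": 2 occurrences
"short light why": 3 occurrences

"short light why" (3 vs 2)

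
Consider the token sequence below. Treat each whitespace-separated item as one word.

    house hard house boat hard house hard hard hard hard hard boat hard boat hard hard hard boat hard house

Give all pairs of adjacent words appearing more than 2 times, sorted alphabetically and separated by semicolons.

Bigram counts meeting the condition (more than 2 times):
  boat hard: 4
  hard boat: 3
  hard hard: 6
  hard house: 3

boat hard; hard boat; hard hard; hard house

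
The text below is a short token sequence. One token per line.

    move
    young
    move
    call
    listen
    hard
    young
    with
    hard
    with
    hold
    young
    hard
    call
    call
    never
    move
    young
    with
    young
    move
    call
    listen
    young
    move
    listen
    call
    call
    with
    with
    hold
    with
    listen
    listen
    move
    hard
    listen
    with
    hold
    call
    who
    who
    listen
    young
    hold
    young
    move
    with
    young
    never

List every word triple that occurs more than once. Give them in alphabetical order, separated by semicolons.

Trigram counts meeting the condition (more than once):
  move call listen: 2
  young move call: 2

move call listen; young move call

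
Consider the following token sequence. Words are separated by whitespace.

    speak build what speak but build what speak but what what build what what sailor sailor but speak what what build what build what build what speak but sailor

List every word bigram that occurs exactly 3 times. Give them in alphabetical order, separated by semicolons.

Bigram counts meeting the condition (exactly 3 times):
  speak but: 3
  what speak: 3
  what what: 3

speak but; what speak; what what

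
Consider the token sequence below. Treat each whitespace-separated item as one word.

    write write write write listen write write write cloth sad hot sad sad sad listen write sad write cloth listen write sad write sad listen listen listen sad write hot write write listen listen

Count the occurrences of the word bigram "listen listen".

Scanning the 33 overlapping bigram windows for "listen listen":
  position 25–26: listen listen
  position 26–27: listen listen
  position 33–34: listen listen

3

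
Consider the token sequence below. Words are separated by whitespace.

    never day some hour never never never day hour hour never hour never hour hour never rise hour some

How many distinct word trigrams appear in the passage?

15

19 tokens → 17 trigram windows in total.
Repeated trigrams (each contributes count−1 duplicates):
  hour hour never: 2
  hour never hour: 2
2 duplicate windows → 17 − 2 = 15 distinct.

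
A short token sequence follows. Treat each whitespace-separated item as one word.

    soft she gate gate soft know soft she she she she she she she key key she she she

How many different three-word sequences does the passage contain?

12

19 tokens → 17 trigram windows in total.
Repeated trigrams (each contributes count−1 duplicates):
  she she she: 6
5 duplicate windows → 17 − 5 = 12 distinct.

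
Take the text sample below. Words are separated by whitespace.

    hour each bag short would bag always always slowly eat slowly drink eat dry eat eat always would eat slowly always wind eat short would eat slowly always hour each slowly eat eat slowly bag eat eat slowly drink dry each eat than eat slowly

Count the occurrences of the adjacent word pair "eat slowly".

Scanning the 44 overlapping bigram windows for "eat slowly":
  position 10–11: eat slowly
  position 19–20: eat slowly
  position 26–27: eat slowly
  position 33–34: eat slowly
  position 37–38: eat slowly
  position 44–45: eat slowly

6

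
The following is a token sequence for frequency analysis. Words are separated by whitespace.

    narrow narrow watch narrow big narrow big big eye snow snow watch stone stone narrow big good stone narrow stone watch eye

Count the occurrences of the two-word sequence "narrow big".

3

Scanning the 21 overlapping bigram windows for "narrow big":
  position 4–5: narrow big
  position 6–7: narrow big
  position 15–16: narrow big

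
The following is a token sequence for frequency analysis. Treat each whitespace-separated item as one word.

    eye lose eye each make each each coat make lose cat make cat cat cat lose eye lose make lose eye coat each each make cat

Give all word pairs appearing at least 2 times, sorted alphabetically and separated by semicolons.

cat cat; each each; each make; eye lose; lose eye; make cat; make lose

Bigram counts meeting the condition (at least 2 times):
  cat cat: 2
  each each: 2
  each make: 2
  eye lose: 2
  lose eye: 3
  make cat: 2
  make lose: 2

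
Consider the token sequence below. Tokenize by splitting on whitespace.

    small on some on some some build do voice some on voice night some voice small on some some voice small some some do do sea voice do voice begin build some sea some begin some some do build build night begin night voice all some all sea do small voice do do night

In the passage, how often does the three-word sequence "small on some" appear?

2

Scanning the 52 overlapping trigram windows for "small on some":
  position 1–3: small on some
  position 16–18: small on some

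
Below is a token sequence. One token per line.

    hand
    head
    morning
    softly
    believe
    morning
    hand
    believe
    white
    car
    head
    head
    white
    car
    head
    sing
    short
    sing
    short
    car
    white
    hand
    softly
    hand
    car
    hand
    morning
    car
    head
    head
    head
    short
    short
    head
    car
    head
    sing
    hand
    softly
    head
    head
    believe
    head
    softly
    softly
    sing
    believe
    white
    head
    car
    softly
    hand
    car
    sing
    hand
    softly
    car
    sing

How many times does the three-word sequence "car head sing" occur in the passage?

Scanning the 56 overlapping trigram windows for "car head sing":
  position 14–16: car head sing
  position 35–37: car head sing

2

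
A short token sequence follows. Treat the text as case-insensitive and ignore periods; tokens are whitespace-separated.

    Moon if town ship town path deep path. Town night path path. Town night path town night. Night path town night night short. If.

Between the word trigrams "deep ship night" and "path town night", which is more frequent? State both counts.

"deep ship night": 0 occurrences
"path town night": 4 occurrences

"path town night" (4 vs 0)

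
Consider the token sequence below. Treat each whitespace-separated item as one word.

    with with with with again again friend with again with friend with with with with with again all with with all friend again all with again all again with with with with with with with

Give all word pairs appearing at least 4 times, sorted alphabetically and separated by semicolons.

with again; with with

Bigram counts meeting the condition (at least 4 times):
  with again: 4
  with with: 14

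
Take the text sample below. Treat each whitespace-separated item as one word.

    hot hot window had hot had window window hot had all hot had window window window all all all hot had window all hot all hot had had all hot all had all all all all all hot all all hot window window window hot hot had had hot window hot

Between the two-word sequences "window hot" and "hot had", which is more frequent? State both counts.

"window hot": 3 occurrences
"hot had": 6 occurrences

"hot had" (6 vs 3)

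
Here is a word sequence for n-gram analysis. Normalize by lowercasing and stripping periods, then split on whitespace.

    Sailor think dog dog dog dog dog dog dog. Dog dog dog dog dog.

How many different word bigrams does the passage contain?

14 tokens → 13 bigram windows in total.
Repeated bigrams (each contributes count−1 duplicates):
  dog dog: 11
10 duplicate windows → 13 − 10 = 3 distinct.

3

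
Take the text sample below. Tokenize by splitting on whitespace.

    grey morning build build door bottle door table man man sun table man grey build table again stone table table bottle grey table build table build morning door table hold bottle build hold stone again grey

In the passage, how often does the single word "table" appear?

8

Scanning the 36 tokens for "table":
  position 8: table
  position 12: table
  position 16: table
  position 19: table
  position 20: table
  position 23: table
  position 25: table
  position 29: table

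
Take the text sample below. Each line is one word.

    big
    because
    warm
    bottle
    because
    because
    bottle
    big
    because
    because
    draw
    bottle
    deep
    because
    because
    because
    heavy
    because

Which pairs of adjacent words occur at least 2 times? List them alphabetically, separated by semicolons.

because because; big because

Bigram counts meeting the condition (at least 2 times):
  because because: 4
  big because: 2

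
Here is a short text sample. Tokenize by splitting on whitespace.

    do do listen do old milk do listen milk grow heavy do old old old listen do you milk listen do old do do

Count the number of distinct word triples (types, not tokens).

21

24 tokens → 22 trigram windows in total.
Repeated trigrams (each contributes count−1 duplicates):
  listen do old: 2
1 duplicate windows → 22 − 1 = 21 distinct.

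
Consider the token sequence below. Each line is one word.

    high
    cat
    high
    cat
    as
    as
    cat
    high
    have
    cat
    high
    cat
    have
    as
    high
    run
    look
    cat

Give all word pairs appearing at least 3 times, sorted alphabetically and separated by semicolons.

cat high; high cat

Bigram counts meeting the condition (at least 3 times):
  cat high: 3
  high cat: 3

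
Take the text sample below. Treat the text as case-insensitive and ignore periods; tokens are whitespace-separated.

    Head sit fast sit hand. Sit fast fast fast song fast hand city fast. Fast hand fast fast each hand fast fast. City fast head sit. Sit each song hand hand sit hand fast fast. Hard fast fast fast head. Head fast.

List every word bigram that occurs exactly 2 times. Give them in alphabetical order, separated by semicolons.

Bigram counts meeting the condition (exactly 2 times):
  city fast: 2
  fast hand: 2
  fast head: 2
  hand sit: 2
  head sit: 2
  sit fast: 2
  sit hand: 2

city fast; fast hand; fast head; hand sit; head sit; sit fast; sit hand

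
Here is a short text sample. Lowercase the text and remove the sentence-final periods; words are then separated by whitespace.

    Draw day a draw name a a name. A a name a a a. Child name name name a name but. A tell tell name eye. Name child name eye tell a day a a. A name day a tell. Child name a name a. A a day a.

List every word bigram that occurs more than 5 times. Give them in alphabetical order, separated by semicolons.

Bigram counts meeting the condition (more than 5 times):
  a a: 8
  name a: 6

a a; name a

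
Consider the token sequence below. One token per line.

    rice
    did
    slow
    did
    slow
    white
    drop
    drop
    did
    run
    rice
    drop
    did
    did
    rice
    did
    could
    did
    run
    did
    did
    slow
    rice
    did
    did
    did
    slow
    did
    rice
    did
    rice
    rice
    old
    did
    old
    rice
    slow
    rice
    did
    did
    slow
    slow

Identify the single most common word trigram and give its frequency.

"did did slow", 3 times

Trigram frequencies (highest first):
  did did slow: 3
  did slow did: 2
  did rice did: 2
  slow rice did: 2
  rice did did: 2
  rice did slow: 1
  … (28 more, each ≤ 1)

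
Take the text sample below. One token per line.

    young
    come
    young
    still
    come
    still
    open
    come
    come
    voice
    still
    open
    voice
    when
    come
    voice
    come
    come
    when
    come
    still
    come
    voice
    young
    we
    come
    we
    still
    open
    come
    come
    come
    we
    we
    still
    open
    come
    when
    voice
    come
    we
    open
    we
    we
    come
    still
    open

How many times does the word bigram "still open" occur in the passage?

5

Scanning the 46 overlapping bigram windows for "still open":
  position 6–7: still open
  position 11–12: still open
  position 28–29: still open
  position 35–36: still open
  position 46–47: still open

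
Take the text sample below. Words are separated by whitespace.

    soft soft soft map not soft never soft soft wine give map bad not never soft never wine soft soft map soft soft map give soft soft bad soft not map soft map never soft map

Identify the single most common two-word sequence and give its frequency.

Bigram frequencies (highest first):
  soft soft: 6
  soft map: 5
  never soft: 3
  soft never: 2
  map soft: 2
  map not: 1
  … (16 more, each ≤ 1)

"soft soft", 6 times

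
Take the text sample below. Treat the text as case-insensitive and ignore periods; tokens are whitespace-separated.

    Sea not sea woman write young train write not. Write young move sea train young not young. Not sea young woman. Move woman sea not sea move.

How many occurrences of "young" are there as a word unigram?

Scanning the 27 tokens for "young":
  position 6: young
  position 11: young
  position 15: young
  position 17: young
  position 20: young

5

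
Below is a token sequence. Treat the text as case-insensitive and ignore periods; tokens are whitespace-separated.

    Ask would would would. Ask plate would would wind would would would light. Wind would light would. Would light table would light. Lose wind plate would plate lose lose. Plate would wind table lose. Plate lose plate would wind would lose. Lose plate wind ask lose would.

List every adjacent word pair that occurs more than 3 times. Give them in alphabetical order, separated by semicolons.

Bigram counts meeting the condition (more than 3 times):
  lose plate: 4
  plate would: 4
  would light: 4
  would would: 6

lose plate; plate would; would light; would would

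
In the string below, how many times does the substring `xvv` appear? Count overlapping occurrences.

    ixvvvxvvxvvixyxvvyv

4

Sliding a length-3 window over the 19 characters (17 positions):
  position 2–4: xvv
  position 6–8: xvv
  position 9–11: xvv
  position 15–17: xvv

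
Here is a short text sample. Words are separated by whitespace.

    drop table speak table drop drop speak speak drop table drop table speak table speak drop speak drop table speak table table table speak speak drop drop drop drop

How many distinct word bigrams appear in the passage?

29 tokens → 28 bigram windows in total.
Repeated bigrams (each contributes count−1 duplicates):
  table speak: 5
  drop drop: 4
  drop table: 4
  speak drop: 4
  speak table: 3
  drop speak: 2
  speak speak: 2
  table drop: 2
  … (1 more repeated)
19 duplicate windows → 28 − 19 = 9 distinct.

9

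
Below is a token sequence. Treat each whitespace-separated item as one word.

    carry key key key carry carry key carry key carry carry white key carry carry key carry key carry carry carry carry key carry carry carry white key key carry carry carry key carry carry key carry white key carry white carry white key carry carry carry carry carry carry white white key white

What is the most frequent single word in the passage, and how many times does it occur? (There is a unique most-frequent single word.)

"carry", 30 times

Unigram frequencies (highest first):
  carry: 30
  key: 16
  white: 8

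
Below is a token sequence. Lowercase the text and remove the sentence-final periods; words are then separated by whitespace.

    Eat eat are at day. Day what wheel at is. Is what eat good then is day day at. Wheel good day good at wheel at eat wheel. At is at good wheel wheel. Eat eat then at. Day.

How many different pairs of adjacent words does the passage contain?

39 tokens → 38 bigram windows in total.
Repeated bigrams (each contributes count−1 duplicates):
  wheel at: 3
  at day: 2
  at is: 2
  at wheel: 2
  day day: 2
  eat eat: 2
7 duplicate windows → 38 − 7 = 31 distinct.

31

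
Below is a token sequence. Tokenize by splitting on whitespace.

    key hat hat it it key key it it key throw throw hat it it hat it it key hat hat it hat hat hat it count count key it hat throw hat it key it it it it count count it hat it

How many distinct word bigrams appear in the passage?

16

44 tokens → 43 bigram windows in total.
Repeated bigrams (each contributes count−1 duplicates):
  hat it: 7
  it it: 7
  hat hat: 4
  it hat: 4
  it key: 4
  key it: 3
  count count: 2
  it count: 2
  … (2 more repeated)
27 duplicate windows → 43 − 27 = 16 distinct.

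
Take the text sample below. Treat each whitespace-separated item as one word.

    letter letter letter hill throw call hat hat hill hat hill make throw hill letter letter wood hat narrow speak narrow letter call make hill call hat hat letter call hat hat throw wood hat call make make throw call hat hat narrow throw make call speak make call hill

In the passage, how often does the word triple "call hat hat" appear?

Scanning the 48 overlapping trigram windows for "call hat hat":
  position 6–8: call hat hat
  position 26–28: call hat hat
  position 30–32: call hat hat
  position 40–42: call hat hat

4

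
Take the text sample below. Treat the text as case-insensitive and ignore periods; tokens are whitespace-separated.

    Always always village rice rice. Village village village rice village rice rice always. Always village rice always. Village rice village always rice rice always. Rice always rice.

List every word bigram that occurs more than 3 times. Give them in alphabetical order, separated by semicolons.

rice always; village rice

Bigram counts meeting the condition (more than 3 times):
  rice always: 4
  village rice: 5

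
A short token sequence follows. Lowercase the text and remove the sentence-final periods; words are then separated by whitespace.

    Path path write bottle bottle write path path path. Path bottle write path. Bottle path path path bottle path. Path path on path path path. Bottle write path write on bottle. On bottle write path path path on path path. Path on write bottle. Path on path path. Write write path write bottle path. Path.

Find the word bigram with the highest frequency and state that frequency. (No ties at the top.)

"path path", 16 times

Bigram frequencies (highest first):
  path path: 16
  write path: 5
  path write: 4
  bottle write: 4
  path bottle: 4
  bottle path: 4
  … (9 more, each ≤ 4)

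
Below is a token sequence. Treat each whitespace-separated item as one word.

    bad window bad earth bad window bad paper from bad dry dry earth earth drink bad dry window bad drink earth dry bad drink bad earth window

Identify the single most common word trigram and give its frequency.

Trigram frequencies (highest first):
  bad window bad: 2
  window bad earth: 1
  bad earth bad: 1
  earth bad window: 1
  window bad paper: 1
  bad paper from: 1
  … (18 more, each ≤ 1)

"bad window bad", 2 times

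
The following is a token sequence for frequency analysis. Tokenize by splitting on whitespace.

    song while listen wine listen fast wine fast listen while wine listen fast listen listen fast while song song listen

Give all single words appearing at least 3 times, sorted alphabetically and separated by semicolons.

Unigram counts meeting the condition (at least 3 times):
  fast: 4
  listen: 7
  song: 3
  while: 3
  wine: 3

fast; listen; song; while; wine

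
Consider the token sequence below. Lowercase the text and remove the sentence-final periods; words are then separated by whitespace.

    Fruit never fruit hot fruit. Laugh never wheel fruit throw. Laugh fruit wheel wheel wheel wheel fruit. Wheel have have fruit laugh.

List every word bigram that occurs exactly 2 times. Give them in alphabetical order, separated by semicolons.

fruit laugh; fruit wheel; wheel fruit

Bigram counts meeting the condition (exactly 2 times):
  fruit laugh: 2
  fruit wheel: 2
  wheel fruit: 2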